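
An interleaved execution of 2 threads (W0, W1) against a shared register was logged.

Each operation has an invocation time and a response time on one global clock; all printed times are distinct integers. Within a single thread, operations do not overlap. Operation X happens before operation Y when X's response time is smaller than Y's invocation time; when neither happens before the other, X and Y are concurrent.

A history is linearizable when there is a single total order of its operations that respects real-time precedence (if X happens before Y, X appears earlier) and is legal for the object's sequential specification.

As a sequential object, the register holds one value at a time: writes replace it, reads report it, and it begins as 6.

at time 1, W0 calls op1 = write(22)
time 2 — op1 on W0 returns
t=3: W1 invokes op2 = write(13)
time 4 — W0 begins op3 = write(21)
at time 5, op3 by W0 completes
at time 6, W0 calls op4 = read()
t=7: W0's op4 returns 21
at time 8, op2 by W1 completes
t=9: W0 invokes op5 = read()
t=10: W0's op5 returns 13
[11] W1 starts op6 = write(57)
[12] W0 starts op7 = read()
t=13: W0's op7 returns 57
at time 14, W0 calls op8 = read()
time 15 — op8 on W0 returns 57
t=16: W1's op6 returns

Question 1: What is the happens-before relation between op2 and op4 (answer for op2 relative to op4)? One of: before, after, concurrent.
Answer: concurrent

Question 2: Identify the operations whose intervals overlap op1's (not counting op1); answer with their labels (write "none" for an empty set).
Answer: none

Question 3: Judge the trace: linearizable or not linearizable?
one valid linearization: op1, op3, op4, op2, op5, op6, op7, op8
step 1: op1 write(22) — value 22
step 2: op3 write(21) — value 21
step 3: op4 read() → 21 — value 21
step 4: op2 write(13) — value 13
step 5: op5 read() → 13 — value 13
step 6: op6 write(57) — value 57
step 7: op7 read() → 57 — value 57
step 8: op8 read() → 57 — value 57

linearizable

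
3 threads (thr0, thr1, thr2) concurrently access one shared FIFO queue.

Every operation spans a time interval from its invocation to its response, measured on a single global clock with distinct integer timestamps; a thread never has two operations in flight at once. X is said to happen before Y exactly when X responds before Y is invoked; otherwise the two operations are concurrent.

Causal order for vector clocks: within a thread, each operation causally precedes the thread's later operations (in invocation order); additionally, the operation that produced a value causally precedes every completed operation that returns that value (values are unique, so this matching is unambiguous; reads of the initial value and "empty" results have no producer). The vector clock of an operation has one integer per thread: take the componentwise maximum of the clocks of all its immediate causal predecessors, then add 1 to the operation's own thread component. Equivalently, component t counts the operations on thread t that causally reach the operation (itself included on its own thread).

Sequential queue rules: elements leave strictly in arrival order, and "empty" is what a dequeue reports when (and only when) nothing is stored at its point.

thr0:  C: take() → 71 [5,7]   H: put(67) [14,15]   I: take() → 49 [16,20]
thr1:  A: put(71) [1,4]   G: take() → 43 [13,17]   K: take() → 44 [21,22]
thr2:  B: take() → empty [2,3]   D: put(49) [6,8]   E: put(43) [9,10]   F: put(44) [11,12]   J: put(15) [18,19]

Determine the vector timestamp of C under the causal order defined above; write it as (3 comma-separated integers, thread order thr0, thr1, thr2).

invoked at 2, B has no predecessors; its own thr2 bump gives (0, 0, 1)
invoked at 1, A has no predecessors; its own thr1 bump gives (0, 1, 0)
from VC(B)=(0, 0, 1), D (invoked 6) maxes components and bumps thr2 → (0, 0, 2)
from VC(A)=(0, 1, 0), C (invoked 5) maxes components and bumps thr0 → (1, 1, 0)
from VC(D)=(0, 0, 2), E (invoked 9) maxes components and bumps thr2 → (0, 0, 3)
from VC(C)=(1, 1, 0), H (invoked 14) maxes components and bumps thr0 → (2, 1, 0)
from VC(E)=(0, 0, 3), F (invoked 11) maxes components and bumps thr2 → (0, 0, 4)
from VC(F)=(0, 0, 4), J (invoked 18) maxes components and bumps thr2 → (0, 0, 5)
from VC(A)=(0, 1, 0), VC(E)=(0, 0, 3), G (invoked 13) maxes components and bumps thr1 → (0, 2, 3)
from VC(D)=(0, 0, 2), VC(H)=(2, 1, 0), I (invoked 16) maxes components and bumps thr0 → (3, 1, 2)
from VC(F)=(0, 0, 4), VC(G)=(0, 2, 3), K (invoked 21) maxes components and bumps thr1 → (0, 3, 4)
target: VC(C) = (1, 1, 0)

(1, 1, 0)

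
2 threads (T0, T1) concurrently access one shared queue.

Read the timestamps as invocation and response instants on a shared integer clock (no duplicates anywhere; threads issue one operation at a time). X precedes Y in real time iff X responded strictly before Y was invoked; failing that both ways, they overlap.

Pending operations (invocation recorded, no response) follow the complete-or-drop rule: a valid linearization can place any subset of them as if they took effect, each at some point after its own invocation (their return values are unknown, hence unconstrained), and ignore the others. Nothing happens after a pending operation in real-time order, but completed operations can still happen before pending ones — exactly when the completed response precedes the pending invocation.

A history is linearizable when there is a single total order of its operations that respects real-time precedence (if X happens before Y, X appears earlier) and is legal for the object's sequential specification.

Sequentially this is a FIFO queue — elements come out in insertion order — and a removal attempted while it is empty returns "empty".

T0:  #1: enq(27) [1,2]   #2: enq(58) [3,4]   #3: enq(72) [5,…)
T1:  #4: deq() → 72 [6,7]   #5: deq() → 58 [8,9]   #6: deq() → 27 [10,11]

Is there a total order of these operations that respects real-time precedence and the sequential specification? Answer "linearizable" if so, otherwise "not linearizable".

not linearizable

through event 6 a valid linearization exists; event 7 (#4 responding at time 7) ends that
a single order respects real time; the 3 completed queue operations fail replay along it
no escape via the 1 pending operation (#3): every completion choice fails
e.g. #1, #2, #4 (pending dropped): illegal at step 3, since #4 deq() → 72 cannot apply there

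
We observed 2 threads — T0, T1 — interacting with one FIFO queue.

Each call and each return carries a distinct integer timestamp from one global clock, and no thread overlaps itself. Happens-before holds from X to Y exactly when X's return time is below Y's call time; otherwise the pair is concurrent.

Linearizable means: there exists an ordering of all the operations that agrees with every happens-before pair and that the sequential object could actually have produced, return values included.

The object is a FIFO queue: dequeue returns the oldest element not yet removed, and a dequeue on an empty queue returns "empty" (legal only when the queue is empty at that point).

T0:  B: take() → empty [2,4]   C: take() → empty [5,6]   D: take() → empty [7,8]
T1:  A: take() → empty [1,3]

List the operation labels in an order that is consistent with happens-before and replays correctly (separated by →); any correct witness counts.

step 1: A take() → empty — queue <>
step 2: B take() → empty — queue <>
step 3: C take() → empty — queue <>
step 4: D take() → empty — queue <>

A → B → C → D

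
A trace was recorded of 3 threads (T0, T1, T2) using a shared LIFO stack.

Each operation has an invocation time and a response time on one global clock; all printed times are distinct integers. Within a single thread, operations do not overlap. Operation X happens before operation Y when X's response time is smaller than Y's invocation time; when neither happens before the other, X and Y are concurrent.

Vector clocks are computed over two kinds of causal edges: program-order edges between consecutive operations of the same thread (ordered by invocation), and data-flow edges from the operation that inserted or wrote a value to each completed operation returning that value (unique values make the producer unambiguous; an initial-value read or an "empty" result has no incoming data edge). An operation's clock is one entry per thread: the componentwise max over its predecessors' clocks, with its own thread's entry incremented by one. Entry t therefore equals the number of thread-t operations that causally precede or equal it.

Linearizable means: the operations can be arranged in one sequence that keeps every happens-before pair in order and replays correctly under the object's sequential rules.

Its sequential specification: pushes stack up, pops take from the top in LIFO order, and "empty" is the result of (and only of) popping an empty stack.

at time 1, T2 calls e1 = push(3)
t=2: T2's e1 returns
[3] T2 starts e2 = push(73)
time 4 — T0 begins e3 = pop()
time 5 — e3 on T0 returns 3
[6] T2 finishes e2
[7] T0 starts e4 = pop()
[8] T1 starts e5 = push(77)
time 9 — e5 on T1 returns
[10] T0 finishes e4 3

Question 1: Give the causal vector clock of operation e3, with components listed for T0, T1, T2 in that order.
VC(e1, invoked at 1): no causal predecessors; +1 on T2 → (0, 0, 1)
VC(e5, invoked at 8): no causal predecessors; +1 on T1 → (0, 1, 0)
VC(e2, invoked at 3): max of VC(e1)=(0, 0, 1), then +1 on thread T2 → (0, 0, 2)
VC(e3, invoked at 4): max of VC(e1)=(0, 0, 1), then +1 on thread T0 → (1, 0, 1)
VC(e4, invoked at 7): max of VC(e1)=(0, 0, 1), VC(e3)=(1, 0, 1), then +1 on thread T0 → (2, 0, 1)
target: VC(e3) = (1, 0, 1)

(1, 0, 1)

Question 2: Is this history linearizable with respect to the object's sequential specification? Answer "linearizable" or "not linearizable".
through event 9 a valid linearization exists; event 10 (e4 responding at time 10) ends that
checked exhaustively: 4 real-time-consistent orders of 5 completed operations, zero legal LIFO stack replays
one such order, e1, e2, e3, e4, e5, breaks at step 3 where e3 pop() → 3 is illegal
one such order, e1, e2, e3, e5, e4, breaks at step 3 where e3 pop() → 3 is illegal

not linearizable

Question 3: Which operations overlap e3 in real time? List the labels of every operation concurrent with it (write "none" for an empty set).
e3 spans [4,5]; an op avoiding the whole window 4..5 is ordered, any other is concurrent
e1 [1,2]: before
e2 [3,6]: concurrent
e4 [7,10]: after
e5 [8,9]: after

e2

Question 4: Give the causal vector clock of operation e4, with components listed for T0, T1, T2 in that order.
e1, invoked 1, has no incoming edges; only T2's bump applies → (0, 0, 1)
e5, invoked 8, has no incoming edges; only T1's bump applies → (0, 1, 0)
merge at e2 (invoked 3): VC(e1)=(0, 0, 1), own-thread bump on T2 → (0, 0, 2)
merge at e3 (invoked 4): VC(e1)=(0, 0, 1), own-thread bump on T0 → (1, 0, 1)
merge at e4 (invoked 7): VC(e1)=(0, 0, 1), VC(e3)=(1, 0, 1), own-thread bump on T0 → (2, 0, 1)
target: VC(e4) = (2, 0, 1)

(2, 0, 1)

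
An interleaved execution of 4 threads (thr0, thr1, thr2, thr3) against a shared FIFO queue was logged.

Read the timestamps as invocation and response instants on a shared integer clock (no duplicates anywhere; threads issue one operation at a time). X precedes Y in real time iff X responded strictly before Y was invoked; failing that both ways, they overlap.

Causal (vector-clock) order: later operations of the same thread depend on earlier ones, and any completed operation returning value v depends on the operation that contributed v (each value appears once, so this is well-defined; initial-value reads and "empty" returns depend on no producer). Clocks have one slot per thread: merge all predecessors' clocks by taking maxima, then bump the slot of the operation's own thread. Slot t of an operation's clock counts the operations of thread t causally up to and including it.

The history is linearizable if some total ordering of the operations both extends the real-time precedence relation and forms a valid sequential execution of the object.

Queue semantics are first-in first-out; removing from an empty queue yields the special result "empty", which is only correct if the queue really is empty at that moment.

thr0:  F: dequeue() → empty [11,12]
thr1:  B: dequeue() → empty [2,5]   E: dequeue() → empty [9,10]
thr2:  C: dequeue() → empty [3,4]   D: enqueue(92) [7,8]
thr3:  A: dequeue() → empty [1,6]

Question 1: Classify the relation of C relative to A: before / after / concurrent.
concurrent

C spans [3,4], A spans [1,6]
the intervals overlap in both directions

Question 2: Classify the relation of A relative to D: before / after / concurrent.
before

A spans [1,6], D spans [7,8]
resp(A)=6 < inv(D)=7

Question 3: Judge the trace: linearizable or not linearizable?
not linearizable

cut after 9 events: linearizable; cut after 10 events (E responds, time 10): not linearizable
5 completed operations, 6 real-time-consistent orders — every FIFO queue replay fails
take A, B, C, D, E: step 5 already fails, because E dequeue() → empty cannot occur there
take A, C, B, D, E: step 5 already fails, because E dequeue() → empty cannot occur there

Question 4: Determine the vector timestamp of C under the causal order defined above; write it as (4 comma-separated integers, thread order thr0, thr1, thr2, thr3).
(0, 0, 1, 0)

invoked at 1, A has no predecessors; its own thr3 bump gives (0, 0, 0, 1)
invoked at 3, C has no predecessors; its own thr2 bump gives (0, 0, 1, 0)
invoked at 2, B has no predecessors; its own thr1 bump gives (0, 1, 0, 0)
invoked at 11, F has no predecessors; its own thr0 bump gives (1, 0, 0, 0)
D (invocation 7): componentwise max over VC(C)=(0, 0, 1, 0), +1 at thr2, giving (0, 0, 2, 0)
E (invocation 9): componentwise max over VC(B)=(0, 1, 0, 0), +1 at thr1, giving (0, 2, 0, 0)
target: VC(C) = (0, 0, 1, 0)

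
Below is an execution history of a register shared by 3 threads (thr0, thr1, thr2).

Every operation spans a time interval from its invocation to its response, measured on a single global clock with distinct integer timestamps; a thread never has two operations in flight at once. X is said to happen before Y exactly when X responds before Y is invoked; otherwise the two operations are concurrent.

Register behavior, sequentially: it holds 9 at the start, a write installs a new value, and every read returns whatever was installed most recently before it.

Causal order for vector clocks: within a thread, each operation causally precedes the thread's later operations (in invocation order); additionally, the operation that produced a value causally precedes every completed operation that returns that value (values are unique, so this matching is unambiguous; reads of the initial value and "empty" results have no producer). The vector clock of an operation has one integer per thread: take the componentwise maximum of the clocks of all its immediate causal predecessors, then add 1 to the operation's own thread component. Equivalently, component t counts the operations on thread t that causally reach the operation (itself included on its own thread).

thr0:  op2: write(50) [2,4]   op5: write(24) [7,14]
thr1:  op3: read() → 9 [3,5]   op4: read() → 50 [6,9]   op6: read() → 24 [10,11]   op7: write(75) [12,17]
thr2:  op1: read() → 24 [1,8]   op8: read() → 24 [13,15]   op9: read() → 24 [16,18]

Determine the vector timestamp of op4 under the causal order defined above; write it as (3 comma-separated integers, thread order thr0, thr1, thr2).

(1, 2, 0)

VC(op3, invoked at 3): no causal predecessors; +1 on thr1 → (0, 1, 0)
VC(op2, invoked at 2): no causal predecessors; +1 on thr0 → (1, 0, 0)
from VC(op2)=(1, 0, 0), op5 (invoked 7) maxes components and bumps thr0 → (2, 0, 0)
from VC(op2)=(1, 0, 0), VC(op3)=(0, 1, 0), op4 (invoked 6) maxes components and bumps thr1 → (1, 2, 0)
from VC(op5)=(2, 0, 0), op1 (invoked 1) maxes components and bumps thr2 → (2, 0, 1)
from VC(op1)=(2, 0, 1), VC(op5)=(2, 0, 0), op8 (invoked 13) maxes components and bumps thr2 → (2, 0, 2)
from VC(op5)=(2, 0, 0), VC(op8)=(2, 0, 2), op9 (invoked 16) maxes components and bumps thr2 → (2, 0, 3)
from VC(op4)=(1, 2, 0), VC(op5)=(2, 0, 0), op6 (invoked 10) maxes components and bumps thr1 → (2, 3, 0)
from VC(op6)=(2, 3, 0), op7 (invoked 12) maxes components and bumps thr1 → (2, 4, 0)
target: VC(op4) = (1, 2, 0)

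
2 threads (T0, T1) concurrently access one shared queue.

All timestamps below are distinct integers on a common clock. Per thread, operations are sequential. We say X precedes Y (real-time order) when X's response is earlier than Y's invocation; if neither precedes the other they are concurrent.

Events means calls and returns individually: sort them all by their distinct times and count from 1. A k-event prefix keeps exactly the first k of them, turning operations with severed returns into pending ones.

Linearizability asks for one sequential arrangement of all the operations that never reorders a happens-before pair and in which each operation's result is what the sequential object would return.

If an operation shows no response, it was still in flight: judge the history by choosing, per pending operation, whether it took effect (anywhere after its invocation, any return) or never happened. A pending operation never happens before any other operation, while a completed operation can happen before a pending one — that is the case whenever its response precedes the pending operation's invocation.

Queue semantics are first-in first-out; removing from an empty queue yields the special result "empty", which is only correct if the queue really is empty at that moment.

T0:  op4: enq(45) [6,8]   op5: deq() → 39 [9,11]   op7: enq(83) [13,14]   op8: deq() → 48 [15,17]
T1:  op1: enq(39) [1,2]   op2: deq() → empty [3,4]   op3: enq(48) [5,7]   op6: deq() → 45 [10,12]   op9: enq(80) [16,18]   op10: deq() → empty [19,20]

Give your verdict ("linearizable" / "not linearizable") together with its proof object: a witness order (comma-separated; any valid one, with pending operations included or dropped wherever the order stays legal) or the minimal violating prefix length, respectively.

not linearizable — minimal violating prefix: 4 events

the violation lands at event 4, op2's response at time 4: events 1..3 linearize, events 1..4 do not
exhaustive check: the 2 completed queue ops admit one real-time order; illegal
one such order, op1, op2, breaks at step 2 where op2 deq() → empty is illegal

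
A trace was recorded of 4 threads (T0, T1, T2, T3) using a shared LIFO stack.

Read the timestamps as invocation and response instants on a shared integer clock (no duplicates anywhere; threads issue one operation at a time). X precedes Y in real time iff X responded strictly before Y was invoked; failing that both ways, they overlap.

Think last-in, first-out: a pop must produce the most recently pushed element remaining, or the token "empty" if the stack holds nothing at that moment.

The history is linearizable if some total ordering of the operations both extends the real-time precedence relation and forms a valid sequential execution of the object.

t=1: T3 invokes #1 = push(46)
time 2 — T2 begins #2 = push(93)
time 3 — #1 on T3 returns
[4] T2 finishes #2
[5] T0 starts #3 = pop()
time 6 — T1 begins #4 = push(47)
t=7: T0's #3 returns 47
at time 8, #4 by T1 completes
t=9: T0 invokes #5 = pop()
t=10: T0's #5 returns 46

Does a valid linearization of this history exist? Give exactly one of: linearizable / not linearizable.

witness order: #2, #1, #4, #3, #5
after step 1 (#2 push(93)): stack <93>
after step 2 (#1 push(46)): stack <93,46>
after step 3 (#4 push(47)): stack <93,46,47>
after step 4 (#3 pop() → 47): stack <93,46>
after step 5 (#5 pop() → 46): stack <93>

linearizable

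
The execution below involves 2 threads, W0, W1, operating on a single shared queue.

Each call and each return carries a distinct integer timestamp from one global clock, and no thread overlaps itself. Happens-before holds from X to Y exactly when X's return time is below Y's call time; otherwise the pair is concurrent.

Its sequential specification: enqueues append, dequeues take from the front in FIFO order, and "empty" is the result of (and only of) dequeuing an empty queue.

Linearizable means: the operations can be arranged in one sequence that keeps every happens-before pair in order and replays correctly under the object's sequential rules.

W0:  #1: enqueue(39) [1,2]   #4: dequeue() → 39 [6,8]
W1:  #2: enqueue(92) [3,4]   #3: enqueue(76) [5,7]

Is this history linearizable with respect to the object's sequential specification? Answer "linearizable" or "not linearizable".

linearizable

one valid linearization: #1, #2, #3, #4
1. #1 enqueue(39), leaving queue <39>
2. #2 enqueue(92), leaving queue <39,92>
3. #3 enqueue(76), leaving queue <39,92,76>
4. #4 dequeue() → 39, leaving queue <92,76>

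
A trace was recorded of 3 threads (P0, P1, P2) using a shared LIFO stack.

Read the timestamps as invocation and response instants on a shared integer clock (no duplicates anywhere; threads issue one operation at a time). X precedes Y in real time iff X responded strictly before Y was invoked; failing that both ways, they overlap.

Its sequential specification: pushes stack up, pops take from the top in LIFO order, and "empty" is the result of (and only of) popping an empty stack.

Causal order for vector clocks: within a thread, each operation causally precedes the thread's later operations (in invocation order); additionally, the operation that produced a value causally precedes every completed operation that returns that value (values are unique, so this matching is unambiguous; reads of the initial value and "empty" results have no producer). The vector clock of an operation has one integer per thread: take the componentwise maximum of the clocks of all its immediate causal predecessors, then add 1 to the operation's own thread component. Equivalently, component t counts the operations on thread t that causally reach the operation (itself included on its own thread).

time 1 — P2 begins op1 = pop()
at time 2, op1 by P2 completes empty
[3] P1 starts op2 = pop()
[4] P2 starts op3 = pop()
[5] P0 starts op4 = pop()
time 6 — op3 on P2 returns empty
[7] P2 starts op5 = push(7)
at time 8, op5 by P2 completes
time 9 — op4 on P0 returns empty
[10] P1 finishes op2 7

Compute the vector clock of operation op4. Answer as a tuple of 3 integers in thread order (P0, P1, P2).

no predecessors for op1 (invoked 1): P2 increments from zero → (0, 0, 1)
no predecessors for op4 (invoked 5): P0 increments from zero → (1, 0, 0)
from VC(op1)=(0, 0, 1), op3 (invoked 4) maxes components and bumps P2 → (0, 0, 2)
from VC(op3)=(0, 0, 2), op5 (invoked 7) maxes components and bumps P2 → (0, 0, 3)
from VC(op5)=(0, 0, 3), op2 (invoked 3) maxes components and bumps P1 → (0, 1, 3)
target: VC(op4) = (1, 0, 0)

(1, 0, 0)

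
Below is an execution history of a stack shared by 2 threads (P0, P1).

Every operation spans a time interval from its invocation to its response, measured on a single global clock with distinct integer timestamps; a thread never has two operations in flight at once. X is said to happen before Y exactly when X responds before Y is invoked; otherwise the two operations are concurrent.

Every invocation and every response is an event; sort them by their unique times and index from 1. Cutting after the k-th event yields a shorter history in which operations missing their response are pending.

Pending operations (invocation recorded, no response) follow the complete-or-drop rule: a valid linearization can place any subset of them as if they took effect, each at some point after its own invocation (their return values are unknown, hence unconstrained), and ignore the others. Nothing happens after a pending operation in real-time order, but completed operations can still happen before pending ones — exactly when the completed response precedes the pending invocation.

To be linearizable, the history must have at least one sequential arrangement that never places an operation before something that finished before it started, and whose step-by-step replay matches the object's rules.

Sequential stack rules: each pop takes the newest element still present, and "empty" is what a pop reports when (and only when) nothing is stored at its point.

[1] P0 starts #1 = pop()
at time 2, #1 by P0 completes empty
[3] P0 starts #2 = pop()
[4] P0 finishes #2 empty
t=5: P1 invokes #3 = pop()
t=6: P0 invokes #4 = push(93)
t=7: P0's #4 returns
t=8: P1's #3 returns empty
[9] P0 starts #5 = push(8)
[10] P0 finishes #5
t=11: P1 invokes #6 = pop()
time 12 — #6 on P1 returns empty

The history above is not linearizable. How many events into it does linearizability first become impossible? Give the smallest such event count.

12

one valid order for events 1..11 is #1, #2, #3, #4, #5:
step 1: #1 pop() → empty — stack <>
step 2: #2 pop() → empty — stack <>
step 3: #3 pop() → empty — stack <>
step 4: #4 push(93) — stack <93>
step 5: #5 push(8) — stack <93,8>
event 12 — #6's response, time 12 — after it, nothing linearizes
e.g. #1, #2, #3, #4, #5, #6: illegal at step 6, since #6 pop() → empty cannot apply there
e.g. #1, #2, #4, #3, #5, #6: illegal at step 4, since #3 pop() → empty cannot apply there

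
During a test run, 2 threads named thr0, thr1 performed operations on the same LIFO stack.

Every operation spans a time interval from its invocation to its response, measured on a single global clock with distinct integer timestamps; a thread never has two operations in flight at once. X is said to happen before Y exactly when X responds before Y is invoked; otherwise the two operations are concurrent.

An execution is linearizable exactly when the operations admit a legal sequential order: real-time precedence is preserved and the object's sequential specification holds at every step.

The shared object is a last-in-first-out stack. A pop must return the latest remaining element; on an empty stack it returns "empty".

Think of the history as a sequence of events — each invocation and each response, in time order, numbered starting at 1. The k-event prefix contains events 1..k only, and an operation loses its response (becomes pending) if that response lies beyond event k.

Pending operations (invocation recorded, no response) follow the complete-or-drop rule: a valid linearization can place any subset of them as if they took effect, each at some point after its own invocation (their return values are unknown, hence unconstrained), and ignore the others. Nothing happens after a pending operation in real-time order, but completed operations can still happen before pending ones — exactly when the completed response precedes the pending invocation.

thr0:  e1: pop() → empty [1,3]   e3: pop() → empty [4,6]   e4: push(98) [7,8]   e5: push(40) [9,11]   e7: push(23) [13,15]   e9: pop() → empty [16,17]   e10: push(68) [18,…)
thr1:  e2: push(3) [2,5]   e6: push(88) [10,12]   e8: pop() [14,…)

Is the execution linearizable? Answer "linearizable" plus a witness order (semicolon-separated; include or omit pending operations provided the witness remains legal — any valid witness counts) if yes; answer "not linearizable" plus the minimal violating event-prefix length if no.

through event 16 a valid linearization exists; event 17 (e9 responding at time 17) ends that
the 8 completed operations admit 6 real-time orders; each fails the LIFO stack replay
completion choices over the 1 pending operation (e8) were checked; none helps
take e1, e2, e3, e4, e5, e6, e7, e9 (pending dropped): step 3 already fails, because e3 pop() → empty cannot occur there
take e1, e2, e3, e4, e6, e5, e7, e9 (pending dropped): step 3 already fails, because e3 pop() → empty cannot occur there

not linearizable — minimal violating prefix: 17 events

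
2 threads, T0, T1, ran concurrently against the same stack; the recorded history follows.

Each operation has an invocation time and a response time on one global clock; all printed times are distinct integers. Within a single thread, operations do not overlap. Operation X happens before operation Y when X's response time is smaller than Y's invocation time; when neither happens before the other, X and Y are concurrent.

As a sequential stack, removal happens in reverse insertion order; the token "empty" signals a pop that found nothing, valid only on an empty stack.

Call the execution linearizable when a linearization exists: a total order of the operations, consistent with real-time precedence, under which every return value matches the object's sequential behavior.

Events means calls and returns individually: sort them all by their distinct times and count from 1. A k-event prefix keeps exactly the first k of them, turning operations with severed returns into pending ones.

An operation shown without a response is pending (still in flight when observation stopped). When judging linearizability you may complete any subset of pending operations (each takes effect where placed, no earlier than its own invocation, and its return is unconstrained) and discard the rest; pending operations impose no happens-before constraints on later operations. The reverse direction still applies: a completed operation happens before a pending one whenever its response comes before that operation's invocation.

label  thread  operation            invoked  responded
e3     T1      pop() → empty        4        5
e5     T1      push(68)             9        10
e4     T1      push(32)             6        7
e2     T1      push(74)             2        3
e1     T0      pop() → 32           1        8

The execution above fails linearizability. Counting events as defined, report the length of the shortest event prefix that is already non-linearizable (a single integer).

one valid order for events 1..7 is e2, e1, e3, e4:
after step 1 (e2 push(74)): stack <74>
after step 2 (e1 pop() (pending, included)): stack <>
after step 3 (e3 pop() → empty): stack <>
after step 4 (e4 push(32)): stack <32>
adding event 8 (e1 responds at 8) leaves no legal real-time order
sample order e1, e2, e3, e4 stalls at step 1 — e1 pop() → 32 has no legal effect
sample order e2, e1, e3, e4 stalls at step 2 — e1 pop() → 32 has no legal effect

8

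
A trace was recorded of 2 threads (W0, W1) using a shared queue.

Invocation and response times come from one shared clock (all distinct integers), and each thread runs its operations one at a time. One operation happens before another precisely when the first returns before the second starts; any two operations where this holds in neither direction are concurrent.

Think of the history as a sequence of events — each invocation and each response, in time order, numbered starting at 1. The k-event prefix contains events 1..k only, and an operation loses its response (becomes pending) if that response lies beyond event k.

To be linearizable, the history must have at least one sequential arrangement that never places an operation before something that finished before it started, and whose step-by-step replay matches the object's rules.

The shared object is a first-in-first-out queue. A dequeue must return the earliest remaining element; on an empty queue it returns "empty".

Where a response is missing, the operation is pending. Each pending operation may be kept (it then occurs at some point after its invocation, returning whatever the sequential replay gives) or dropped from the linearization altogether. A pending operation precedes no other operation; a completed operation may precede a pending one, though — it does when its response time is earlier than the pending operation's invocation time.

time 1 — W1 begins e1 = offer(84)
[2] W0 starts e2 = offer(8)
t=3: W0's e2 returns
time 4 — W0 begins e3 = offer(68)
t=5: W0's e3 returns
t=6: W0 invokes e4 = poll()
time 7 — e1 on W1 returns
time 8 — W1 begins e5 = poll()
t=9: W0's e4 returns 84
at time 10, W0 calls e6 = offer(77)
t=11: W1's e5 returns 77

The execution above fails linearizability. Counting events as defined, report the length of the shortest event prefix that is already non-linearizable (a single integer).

events 1..10 are linearizable; a witness order is e1, e2, e3, e4:
after step 1 (e1 offer(84)): queue <84>
after step 2 (e2 offer(8)): queue <84,8>
after step 3 (e3 offer(68)): queue <84,8,68>
after step 4 (e4 poll() → 84): queue <8,68>
at event 11 (e5's time-11 response) nothing linearizes any more
completion choices over the 1 pending operation (e6) were checked; none helps
take e1, e2, e3, e4, e5 (pending dropped): step 5 already fails, because e5 poll() → 77 cannot occur there
take e1, e2, e3, e5, e4 (pending dropped): step 4 already fails, because e5 poll() → 77 cannot occur there

11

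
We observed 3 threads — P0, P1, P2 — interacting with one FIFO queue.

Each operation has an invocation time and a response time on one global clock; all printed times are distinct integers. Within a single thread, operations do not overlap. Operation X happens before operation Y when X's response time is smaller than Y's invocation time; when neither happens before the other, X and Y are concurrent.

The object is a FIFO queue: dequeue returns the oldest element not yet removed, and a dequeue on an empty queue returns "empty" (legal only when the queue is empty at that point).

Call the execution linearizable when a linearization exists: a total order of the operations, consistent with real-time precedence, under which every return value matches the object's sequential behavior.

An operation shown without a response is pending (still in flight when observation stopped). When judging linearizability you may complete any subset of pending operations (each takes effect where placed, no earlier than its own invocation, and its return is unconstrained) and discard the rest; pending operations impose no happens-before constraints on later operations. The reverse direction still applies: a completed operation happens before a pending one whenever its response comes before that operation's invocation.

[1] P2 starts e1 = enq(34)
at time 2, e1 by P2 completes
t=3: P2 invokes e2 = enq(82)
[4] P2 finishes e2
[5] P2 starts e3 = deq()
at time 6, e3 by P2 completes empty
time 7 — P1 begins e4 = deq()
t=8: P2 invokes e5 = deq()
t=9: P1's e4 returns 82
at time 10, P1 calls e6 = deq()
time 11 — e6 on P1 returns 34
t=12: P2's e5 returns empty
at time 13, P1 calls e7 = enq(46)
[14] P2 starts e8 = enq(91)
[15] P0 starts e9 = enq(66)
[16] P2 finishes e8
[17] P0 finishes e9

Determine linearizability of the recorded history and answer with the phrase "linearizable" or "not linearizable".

not linearizable

prefix check: 1..5 passes, 1..6 fails once e3's time-6 response joins
one real-time candidate order over the 3 completed operations — the FIFO queue replay rejects it
sample order e1, e2, e3 stalls at step 3 — e3 deq() → empty has no legal effect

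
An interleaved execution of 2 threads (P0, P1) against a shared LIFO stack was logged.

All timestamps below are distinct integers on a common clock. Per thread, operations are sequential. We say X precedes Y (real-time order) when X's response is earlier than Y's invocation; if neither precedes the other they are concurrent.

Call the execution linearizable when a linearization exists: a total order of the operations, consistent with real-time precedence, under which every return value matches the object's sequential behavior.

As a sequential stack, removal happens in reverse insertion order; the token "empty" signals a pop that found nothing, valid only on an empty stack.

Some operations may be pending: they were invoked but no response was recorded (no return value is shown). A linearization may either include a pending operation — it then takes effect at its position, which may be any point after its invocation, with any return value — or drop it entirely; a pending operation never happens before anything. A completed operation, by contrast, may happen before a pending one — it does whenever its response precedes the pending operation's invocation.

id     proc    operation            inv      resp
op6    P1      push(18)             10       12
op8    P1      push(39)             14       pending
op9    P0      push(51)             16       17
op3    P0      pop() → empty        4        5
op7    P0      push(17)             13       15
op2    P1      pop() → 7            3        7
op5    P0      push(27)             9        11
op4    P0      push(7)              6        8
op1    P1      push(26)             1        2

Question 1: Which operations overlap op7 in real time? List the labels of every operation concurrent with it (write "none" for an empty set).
concurrent with op7 ([13,15]): every op whose interval crosses 13..15
op1 [1,2]: before
op2 [3,7]: before
op3 [4,5]: before
op4 [6,8]: before
op5 [9,11]: before
op6 [10,12]: before
op8 [14,…): concurrent
op9 [16,17]: after

op8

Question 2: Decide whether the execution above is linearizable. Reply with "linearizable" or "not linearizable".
events 1..6 are fine; event 7 — the response of op2 at time 7 — makes the prefix non-linearizable
the 3 completed operations admit 2 real-time orders; each fails the LIFO stack replay
every completion of the 1 pending operation (op4) was checked; none linearizes
e.g. op1, op2, op3 (pending dropped): illegal at step 2, since op2 pop() → 7 cannot apply there
e.g. op1, op3, op2 (pending dropped): illegal at step 2, since op3 pop() → empty cannot apply there

not linearizable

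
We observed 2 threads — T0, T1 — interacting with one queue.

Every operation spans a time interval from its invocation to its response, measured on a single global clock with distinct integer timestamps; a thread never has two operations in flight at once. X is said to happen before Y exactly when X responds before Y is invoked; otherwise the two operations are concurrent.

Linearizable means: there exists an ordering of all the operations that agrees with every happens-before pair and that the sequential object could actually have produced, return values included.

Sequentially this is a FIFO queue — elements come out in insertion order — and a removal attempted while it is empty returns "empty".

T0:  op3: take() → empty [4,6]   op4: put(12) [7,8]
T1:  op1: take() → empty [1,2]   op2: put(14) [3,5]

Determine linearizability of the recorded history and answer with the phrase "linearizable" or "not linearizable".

witness order: op1, op3, op2, op4
after step 1 (op1 take() → empty): queue <>
after step 2 (op3 take() → empty): queue <>
after step 3 (op2 put(14)): queue <14>
after step 4 (op4 put(12)): queue <14,12>

linearizable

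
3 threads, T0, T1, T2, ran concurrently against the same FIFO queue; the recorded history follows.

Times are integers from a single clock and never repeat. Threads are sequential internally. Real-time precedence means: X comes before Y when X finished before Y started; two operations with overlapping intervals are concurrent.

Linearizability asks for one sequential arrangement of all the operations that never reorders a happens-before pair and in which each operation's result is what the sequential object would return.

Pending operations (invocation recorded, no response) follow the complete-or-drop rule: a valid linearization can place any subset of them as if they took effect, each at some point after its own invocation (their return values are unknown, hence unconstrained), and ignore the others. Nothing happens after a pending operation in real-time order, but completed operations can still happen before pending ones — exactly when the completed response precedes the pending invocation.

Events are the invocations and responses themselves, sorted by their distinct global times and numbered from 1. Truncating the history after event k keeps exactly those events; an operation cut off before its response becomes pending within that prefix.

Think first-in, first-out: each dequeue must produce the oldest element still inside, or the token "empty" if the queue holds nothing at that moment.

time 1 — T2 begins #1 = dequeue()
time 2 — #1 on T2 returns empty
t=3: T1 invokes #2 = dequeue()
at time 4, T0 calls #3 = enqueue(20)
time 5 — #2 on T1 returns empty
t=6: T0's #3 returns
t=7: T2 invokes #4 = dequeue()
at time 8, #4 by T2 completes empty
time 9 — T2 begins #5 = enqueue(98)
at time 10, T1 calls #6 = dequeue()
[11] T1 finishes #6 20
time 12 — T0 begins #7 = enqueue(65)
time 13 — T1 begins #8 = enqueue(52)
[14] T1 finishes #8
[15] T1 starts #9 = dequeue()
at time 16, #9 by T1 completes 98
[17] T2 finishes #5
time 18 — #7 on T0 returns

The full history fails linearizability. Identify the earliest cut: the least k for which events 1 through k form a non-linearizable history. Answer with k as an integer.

events 1..7 are linearizable, e.g. via #1, #2, #3:
step 1: #1 dequeue() → empty — queue <>
step 2: #2 dequeue() → empty — queue <>
step 3: #3 enqueue(20) — queue <20>
include event 8 — #4 responding at 8 — and every candidate order breaks
for example #1, #2, #3, #4 fails at step 4: #4 dequeue() → empty is not legal there
for example #1, #3, #2, #4 fails at step 3: #2 dequeue() → empty is not legal there

8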